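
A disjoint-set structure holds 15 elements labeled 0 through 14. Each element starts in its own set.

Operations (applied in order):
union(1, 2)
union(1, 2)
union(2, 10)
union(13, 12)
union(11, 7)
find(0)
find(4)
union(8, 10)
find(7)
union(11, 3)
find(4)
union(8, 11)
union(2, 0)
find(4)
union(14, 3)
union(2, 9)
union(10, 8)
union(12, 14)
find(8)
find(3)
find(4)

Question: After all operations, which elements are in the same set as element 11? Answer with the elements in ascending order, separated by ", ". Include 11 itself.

Step 1: union(1, 2) -> merged; set of 1 now {1, 2}
Step 2: union(1, 2) -> already same set; set of 1 now {1, 2}
Step 3: union(2, 10) -> merged; set of 2 now {1, 2, 10}
Step 4: union(13, 12) -> merged; set of 13 now {12, 13}
Step 5: union(11, 7) -> merged; set of 11 now {7, 11}
Step 6: find(0) -> no change; set of 0 is {0}
Step 7: find(4) -> no change; set of 4 is {4}
Step 8: union(8, 10) -> merged; set of 8 now {1, 2, 8, 10}
Step 9: find(7) -> no change; set of 7 is {7, 11}
Step 10: union(11, 3) -> merged; set of 11 now {3, 7, 11}
Step 11: find(4) -> no change; set of 4 is {4}
Step 12: union(8, 11) -> merged; set of 8 now {1, 2, 3, 7, 8, 10, 11}
Step 13: union(2, 0) -> merged; set of 2 now {0, 1, 2, 3, 7, 8, 10, 11}
Step 14: find(4) -> no change; set of 4 is {4}
Step 15: union(14, 3) -> merged; set of 14 now {0, 1, 2, 3, 7, 8, 10, 11, 14}
Step 16: union(2, 9) -> merged; set of 2 now {0, 1, 2, 3, 7, 8, 9, 10, 11, 14}
Step 17: union(10, 8) -> already same set; set of 10 now {0, 1, 2, 3, 7, 8, 9, 10, 11, 14}
Step 18: union(12, 14) -> merged; set of 12 now {0, 1, 2, 3, 7, 8, 9, 10, 11, 12, 13, 14}
Step 19: find(8) -> no change; set of 8 is {0, 1, 2, 3, 7, 8, 9, 10, 11, 12, 13, 14}
Step 20: find(3) -> no change; set of 3 is {0, 1, 2, 3, 7, 8, 9, 10, 11, 12, 13, 14}
Step 21: find(4) -> no change; set of 4 is {4}
Component of 11: {0, 1, 2, 3, 7, 8, 9, 10, 11, 12, 13, 14}

Answer: 0, 1, 2, 3, 7, 8, 9, 10, 11, 12, 13, 14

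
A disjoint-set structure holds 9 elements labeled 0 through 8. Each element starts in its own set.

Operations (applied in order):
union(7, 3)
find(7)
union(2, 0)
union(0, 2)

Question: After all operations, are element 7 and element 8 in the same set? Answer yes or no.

Step 1: union(7, 3) -> merged; set of 7 now {3, 7}
Step 2: find(7) -> no change; set of 7 is {3, 7}
Step 3: union(2, 0) -> merged; set of 2 now {0, 2}
Step 4: union(0, 2) -> already same set; set of 0 now {0, 2}
Set of 7: {3, 7}; 8 is not a member.

Answer: no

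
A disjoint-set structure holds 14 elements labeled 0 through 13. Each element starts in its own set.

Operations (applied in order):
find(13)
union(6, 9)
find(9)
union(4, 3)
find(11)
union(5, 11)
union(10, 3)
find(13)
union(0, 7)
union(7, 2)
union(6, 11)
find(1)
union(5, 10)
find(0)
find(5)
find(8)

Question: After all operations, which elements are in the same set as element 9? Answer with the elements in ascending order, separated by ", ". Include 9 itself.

Step 1: find(13) -> no change; set of 13 is {13}
Step 2: union(6, 9) -> merged; set of 6 now {6, 9}
Step 3: find(9) -> no change; set of 9 is {6, 9}
Step 4: union(4, 3) -> merged; set of 4 now {3, 4}
Step 5: find(11) -> no change; set of 11 is {11}
Step 6: union(5, 11) -> merged; set of 5 now {5, 11}
Step 7: union(10, 3) -> merged; set of 10 now {3, 4, 10}
Step 8: find(13) -> no change; set of 13 is {13}
Step 9: union(0, 7) -> merged; set of 0 now {0, 7}
Step 10: union(7, 2) -> merged; set of 7 now {0, 2, 7}
Step 11: union(6, 11) -> merged; set of 6 now {5, 6, 9, 11}
Step 12: find(1) -> no change; set of 1 is {1}
Step 13: union(5, 10) -> merged; set of 5 now {3, 4, 5, 6, 9, 10, 11}
Step 14: find(0) -> no change; set of 0 is {0, 2, 7}
Step 15: find(5) -> no change; set of 5 is {3, 4, 5, 6, 9, 10, 11}
Step 16: find(8) -> no change; set of 8 is {8}
Component of 9: {3, 4, 5, 6, 9, 10, 11}

Answer: 3, 4, 5, 6, 9, 10, 11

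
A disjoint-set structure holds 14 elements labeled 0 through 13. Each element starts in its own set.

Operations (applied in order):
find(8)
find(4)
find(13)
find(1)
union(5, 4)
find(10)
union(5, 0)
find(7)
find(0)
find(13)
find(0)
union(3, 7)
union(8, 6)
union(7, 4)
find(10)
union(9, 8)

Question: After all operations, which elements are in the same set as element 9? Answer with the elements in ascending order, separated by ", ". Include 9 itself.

Step 1: find(8) -> no change; set of 8 is {8}
Step 2: find(4) -> no change; set of 4 is {4}
Step 3: find(13) -> no change; set of 13 is {13}
Step 4: find(1) -> no change; set of 1 is {1}
Step 5: union(5, 4) -> merged; set of 5 now {4, 5}
Step 6: find(10) -> no change; set of 10 is {10}
Step 7: union(5, 0) -> merged; set of 5 now {0, 4, 5}
Step 8: find(7) -> no change; set of 7 is {7}
Step 9: find(0) -> no change; set of 0 is {0, 4, 5}
Step 10: find(13) -> no change; set of 13 is {13}
Step 11: find(0) -> no change; set of 0 is {0, 4, 5}
Step 12: union(3, 7) -> merged; set of 3 now {3, 7}
Step 13: union(8, 6) -> merged; set of 8 now {6, 8}
Step 14: union(7, 4) -> merged; set of 7 now {0, 3, 4, 5, 7}
Step 15: find(10) -> no change; set of 10 is {10}
Step 16: union(9, 8) -> merged; set of 9 now {6, 8, 9}
Component of 9: {6, 8, 9}

Answer: 6, 8, 9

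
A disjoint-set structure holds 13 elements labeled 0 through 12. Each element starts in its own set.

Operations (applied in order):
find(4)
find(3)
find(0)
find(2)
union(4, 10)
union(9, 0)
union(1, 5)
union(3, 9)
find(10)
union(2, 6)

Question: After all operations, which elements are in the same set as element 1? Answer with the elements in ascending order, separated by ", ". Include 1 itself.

Answer: 1, 5

Derivation:
Step 1: find(4) -> no change; set of 4 is {4}
Step 2: find(3) -> no change; set of 3 is {3}
Step 3: find(0) -> no change; set of 0 is {0}
Step 4: find(2) -> no change; set of 2 is {2}
Step 5: union(4, 10) -> merged; set of 4 now {4, 10}
Step 6: union(9, 0) -> merged; set of 9 now {0, 9}
Step 7: union(1, 5) -> merged; set of 1 now {1, 5}
Step 8: union(3, 9) -> merged; set of 3 now {0, 3, 9}
Step 9: find(10) -> no change; set of 10 is {4, 10}
Step 10: union(2, 6) -> merged; set of 2 now {2, 6}
Component of 1: {1, 5}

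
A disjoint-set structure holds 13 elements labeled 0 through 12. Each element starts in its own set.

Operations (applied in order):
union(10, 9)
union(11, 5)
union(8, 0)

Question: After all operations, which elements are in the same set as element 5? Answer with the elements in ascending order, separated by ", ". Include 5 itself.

Step 1: union(10, 9) -> merged; set of 10 now {9, 10}
Step 2: union(11, 5) -> merged; set of 11 now {5, 11}
Step 3: union(8, 0) -> merged; set of 8 now {0, 8}
Component of 5: {5, 11}

Answer: 5, 11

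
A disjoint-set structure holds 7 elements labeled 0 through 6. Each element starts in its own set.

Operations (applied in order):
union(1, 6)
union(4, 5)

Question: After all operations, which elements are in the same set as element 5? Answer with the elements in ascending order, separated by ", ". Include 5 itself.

Step 1: union(1, 6) -> merged; set of 1 now {1, 6}
Step 2: union(4, 5) -> merged; set of 4 now {4, 5}
Component of 5: {4, 5}

Answer: 4, 5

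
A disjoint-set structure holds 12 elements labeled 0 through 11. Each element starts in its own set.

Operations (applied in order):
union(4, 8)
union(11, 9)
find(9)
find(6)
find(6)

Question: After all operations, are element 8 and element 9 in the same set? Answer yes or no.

Answer: no

Derivation:
Step 1: union(4, 8) -> merged; set of 4 now {4, 8}
Step 2: union(11, 9) -> merged; set of 11 now {9, 11}
Step 3: find(9) -> no change; set of 9 is {9, 11}
Step 4: find(6) -> no change; set of 6 is {6}
Step 5: find(6) -> no change; set of 6 is {6}
Set of 8: {4, 8}; 9 is not a member.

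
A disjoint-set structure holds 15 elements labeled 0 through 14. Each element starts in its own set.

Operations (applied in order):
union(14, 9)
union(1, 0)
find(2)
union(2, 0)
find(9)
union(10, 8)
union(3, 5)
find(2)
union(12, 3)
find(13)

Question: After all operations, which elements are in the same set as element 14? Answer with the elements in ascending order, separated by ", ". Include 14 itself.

Step 1: union(14, 9) -> merged; set of 14 now {9, 14}
Step 2: union(1, 0) -> merged; set of 1 now {0, 1}
Step 3: find(2) -> no change; set of 2 is {2}
Step 4: union(2, 0) -> merged; set of 2 now {0, 1, 2}
Step 5: find(9) -> no change; set of 9 is {9, 14}
Step 6: union(10, 8) -> merged; set of 10 now {8, 10}
Step 7: union(3, 5) -> merged; set of 3 now {3, 5}
Step 8: find(2) -> no change; set of 2 is {0, 1, 2}
Step 9: union(12, 3) -> merged; set of 12 now {3, 5, 12}
Step 10: find(13) -> no change; set of 13 is {13}
Component of 14: {9, 14}

Answer: 9, 14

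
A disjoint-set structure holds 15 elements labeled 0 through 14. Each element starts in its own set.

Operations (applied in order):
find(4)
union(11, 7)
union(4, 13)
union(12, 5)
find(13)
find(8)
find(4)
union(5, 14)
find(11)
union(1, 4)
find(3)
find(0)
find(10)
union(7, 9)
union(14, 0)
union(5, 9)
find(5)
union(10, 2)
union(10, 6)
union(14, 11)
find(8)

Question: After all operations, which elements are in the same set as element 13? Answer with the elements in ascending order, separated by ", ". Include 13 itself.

Step 1: find(4) -> no change; set of 4 is {4}
Step 2: union(11, 7) -> merged; set of 11 now {7, 11}
Step 3: union(4, 13) -> merged; set of 4 now {4, 13}
Step 4: union(12, 5) -> merged; set of 12 now {5, 12}
Step 5: find(13) -> no change; set of 13 is {4, 13}
Step 6: find(8) -> no change; set of 8 is {8}
Step 7: find(4) -> no change; set of 4 is {4, 13}
Step 8: union(5, 14) -> merged; set of 5 now {5, 12, 14}
Step 9: find(11) -> no change; set of 11 is {7, 11}
Step 10: union(1, 4) -> merged; set of 1 now {1, 4, 13}
Step 11: find(3) -> no change; set of 3 is {3}
Step 12: find(0) -> no change; set of 0 is {0}
Step 13: find(10) -> no change; set of 10 is {10}
Step 14: union(7, 9) -> merged; set of 7 now {7, 9, 11}
Step 15: union(14, 0) -> merged; set of 14 now {0, 5, 12, 14}
Step 16: union(5, 9) -> merged; set of 5 now {0, 5, 7, 9, 11, 12, 14}
Step 17: find(5) -> no change; set of 5 is {0, 5, 7, 9, 11, 12, 14}
Step 18: union(10, 2) -> merged; set of 10 now {2, 10}
Step 19: union(10, 6) -> merged; set of 10 now {2, 6, 10}
Step 20: union(14, 11) -> already same set; set of 14 now {0, 5, 7, 9, 11, 12, 14}
Step 21: find(8) -> no change; set of 8 is {8}
Component of 13: {1, 4, 13}

Answer: 1, 4, 13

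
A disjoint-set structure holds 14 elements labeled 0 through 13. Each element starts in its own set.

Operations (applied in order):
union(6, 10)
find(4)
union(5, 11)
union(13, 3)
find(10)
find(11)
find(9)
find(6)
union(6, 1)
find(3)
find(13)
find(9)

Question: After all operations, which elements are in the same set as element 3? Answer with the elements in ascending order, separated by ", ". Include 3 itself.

Answer: 3, 13

Derivation:
Step 1: union(6, 10) -> merged; set of 6 now {6, 10}
Step 2: find(4) -> no change; set of 4 is {4}
Step 3: union(5, 11) -> merged; set of 5 now {5, 11}
Step 4: union(13, 3) -> merged; set of 13 now {3, 13}
Step 5: find(10) -> no change; set of 10 is {6, 10}
Step 6: find(11) -> no change; set of 11 is {5, 11}
Step 7: find(9) -> no change; set of 9 is {9}
Step 8: find(6) -> no change; set of 6 is {6, 10}
Step 9: union(6, 1) -> merged; set of 6 now {1, 6, 10}
Step 10: find(3) -> no change; set of 3 is {3, 13}
Step 11: find(13) -> no change; set of 13 is {3, 13}
Step 12: find(9) -> no change; set of 9 is {9}
Component of 3: {3, 13}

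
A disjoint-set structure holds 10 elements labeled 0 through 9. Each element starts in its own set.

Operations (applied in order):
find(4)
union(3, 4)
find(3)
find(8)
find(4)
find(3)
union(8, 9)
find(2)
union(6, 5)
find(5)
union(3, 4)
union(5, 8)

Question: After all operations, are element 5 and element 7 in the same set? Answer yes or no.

Answer: no

Derivation:
Step 1: find(4) -> no change; set of 4 is {4}
Step 2: union(3, 4) -> merged; set of 3 now {3, 4}
Step 3: find(3) -> no change; set of 3 is {3, 4}
Step 4: find(8) -> no change; set of 8 is {8}
Step 5: find(4) -> no change; set of 4 is {3, 4}
Step 6: find(3) -> no change; set of 3 is {3, 4}
Step 7: union(8, 9) -> merged; set of 8 now {8, 9}
Step 8: find(2) -> no change; set of 2 is {2}
Step 9: union(6, 5) -> merged; set of 6 now {5, 6}
Step 10: find(5) -> no change; set of 5 is {5, 6}
Step 11: union(3, 4) -> already same set; set of 3 now {3, 4}
Step 12: union(5, 8) -> merged; set of 5 now {5, 6, 8, 9}
Set of 5: {5, 6, 8, 9}; 7 is not a member.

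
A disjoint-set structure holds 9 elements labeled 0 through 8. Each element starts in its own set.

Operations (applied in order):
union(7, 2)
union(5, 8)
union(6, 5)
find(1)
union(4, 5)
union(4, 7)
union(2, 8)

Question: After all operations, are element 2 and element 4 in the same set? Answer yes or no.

Answer: yes

Derivation:
Step 1: union(7, 2) -> merged; set of 7 now {2, 7}
Step 2: union(5, 8) -> merged; set of 5 now {5, 8}
Step 3: union(6, 5) -> merged; set of 6 now {5, 6, 8}
Step 4: find(1) -> no change; set of 1 is {1}
Step 5: union(4, 5) -> merged; set of 4 now {4, 5, 6, 8}
Step 6: union(4, 7) -> merged; set of 4 now {2, 4, 5, 6, 7, 8}
Step 7: union(2, 8) -> already same set; set of 2 now {2, 4, 5, 6, 7, 8}
Set of 2: {2, 4, 5, 6, 7, 8}; 4 is a member.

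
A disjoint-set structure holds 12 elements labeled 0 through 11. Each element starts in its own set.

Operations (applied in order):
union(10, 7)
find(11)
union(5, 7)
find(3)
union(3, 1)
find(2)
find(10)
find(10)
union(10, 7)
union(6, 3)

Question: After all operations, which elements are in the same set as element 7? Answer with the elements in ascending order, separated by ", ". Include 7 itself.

Answer: 5, 7, 10

Derivation:
Step 1: union(10, 7) -> merged; set of 10 now {7, 10}
Step 2: find(11) -> no change; set of 11 is {11}
Step 3: union(5, 7) -> merged; set of 5 now {5, 7, 10}
Step 4: find(3) -> no change; set of 3 is {3}
Step 5: union(3, 1) -> merged; set of 3 now {1, 3}
Step 6: find(2) -> no change; set of 2 is {2}
Step 7: find(10) -> no change; set of 10 is {5, 7, 10}
Step 8: find(10) -> no change; set of 10 is {5, 7, 10}
Step 9: union(10, 7) -> already same set; set of 10 now {5, 7, 10}
Step 10: union(6, 3) -> merged; set of 6 now {1, 3, 6}
Component of 7: {5, 7, 10}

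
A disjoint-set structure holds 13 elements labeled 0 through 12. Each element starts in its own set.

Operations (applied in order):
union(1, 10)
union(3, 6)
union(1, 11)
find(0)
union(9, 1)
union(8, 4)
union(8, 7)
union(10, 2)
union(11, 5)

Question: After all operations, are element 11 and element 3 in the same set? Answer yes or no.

Answer: no

Derivation:
Step 1: union(1, 10) -> merged; set of 1 now {1, 10}
Step 2: union(3, 6) -> merged; set of 3 now {3, 6}
Step 3: union(1, 11) -> merged; set of 1 now {1, 10, 11}
Step 4: find(0) -> no change; set of 0 is {0}
Step 5: union(9, 1) -> merged; set of 9 now {1, 9, 10, 11}
Step 6: union(8, 4) -> merged; set of 8 now {4, 8}
Step 7: union(8, 7) -> merged; set of 8 now {4, 7, 8}
Step 8: union(10, 2) -> merged; set of 10 now {1, 2, 9, 10, 11}
Step 9: union(11, 5) -> merged; set of 11 now {1, 2, 5, 9, 10, 11}
Set of 11: {1, 2, 5, 9, 10, 11}; 3 is not a member.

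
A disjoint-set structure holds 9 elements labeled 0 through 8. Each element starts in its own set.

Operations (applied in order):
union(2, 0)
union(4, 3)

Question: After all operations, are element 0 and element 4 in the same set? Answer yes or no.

Step 1: union(2, 0) -> merged; set of 2 now {0, 2}
Step 2: union(4, 3) -> merged; set of 4 now {3, 4}
Set of 0: {0, 2}; 4 is not a member.

Answer: no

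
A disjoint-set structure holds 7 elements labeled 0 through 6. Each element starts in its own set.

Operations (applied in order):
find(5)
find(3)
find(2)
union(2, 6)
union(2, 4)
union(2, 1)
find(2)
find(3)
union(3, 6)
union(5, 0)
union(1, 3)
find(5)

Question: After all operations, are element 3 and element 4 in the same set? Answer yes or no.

Step 1: find(5) -> no change; set of 5 is {5}
Step 2: find(3) -> no change; set of 3 is {3}
Step 3: find(2) -> no change; set of 2 is {2}
Step 4: union(2, 6) -> merged; set of 2 now {2, 6}
Step 5: union(2, 4) -> merged; set of 2 now {2, 4, 6}
Step 6: union(2, 1) -> merged; set of 2 now {1, 2, 4, 6}
Step 7: find(2) -> no change; set of 2 is {1, 2, 4, 6}
Step 8: find(3) -> no change; set of 3 is {3}
Step 9: union(3, 6) -> merged; set of 3 now {1, 2, 3, 4, 6}
Step 10: union(5, 0) -> merged; set of 5 now {0, 5}
Step 11: union(1, 3) -> already same set; set of 1 now {1, 2, 3, 4, 6}
Step 12: find(5) -> no change; set of 5 is {0, 5}
Set of 3: {1, 2, 3, 4, 6}; 4 is a member.

Answer: yes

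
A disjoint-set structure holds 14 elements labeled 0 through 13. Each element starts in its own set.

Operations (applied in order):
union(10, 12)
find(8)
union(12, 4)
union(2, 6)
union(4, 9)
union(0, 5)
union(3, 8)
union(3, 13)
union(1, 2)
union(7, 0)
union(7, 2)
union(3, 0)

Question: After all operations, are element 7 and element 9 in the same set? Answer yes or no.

Step 1: union(10, 12) -> merged; set of 10 now {10, 12}
Step 2: find(8) -> no change; set of 8 is {8}
Step 3: union(12, 4) -> merged; set of 12 now {4, 10, 12}
Step 4: union(2, 6) -> merged; set of 2 now {2, 6}
Step 5: union(4, 9) -> merged; set of 4 now {4, 9, 10, 12}
Step 6: union(0, 5) -> merged; set of 0 now {0, 5}
Step 7: union(3, 8) -> merged; set of 3 now {3, 8}
Step 8: union(3, 13) -> merged; set of 3 now {3, 8, 13}
Step 9: union(1, 2) -> merged; set of 1 now {1, 2, 6}
Step 10: union(7, 0) -> merged; set of 7 now {0, 5, 7}
Step 11: union(7, 2) -> merged; set of 7 now {0, 1, 2, 5, 6, 7}
Step 12: union(3, 0) -> merged; set of 3 now {0, 1, 2, 3, 5, 6, 7, 8, 13}
Set of 7: {0, 1, 2, 3, 5, 6, 7, 8, 13}; 9 is not a member.

Answer: no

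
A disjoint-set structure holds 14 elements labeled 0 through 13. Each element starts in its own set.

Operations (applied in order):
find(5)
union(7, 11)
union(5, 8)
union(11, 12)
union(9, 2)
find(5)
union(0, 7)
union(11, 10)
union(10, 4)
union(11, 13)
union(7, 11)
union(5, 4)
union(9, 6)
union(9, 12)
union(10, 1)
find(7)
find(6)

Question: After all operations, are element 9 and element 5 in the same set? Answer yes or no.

Answer: yes

Derivation:
Step 1: find(5) -> no change; set of 5 is {5}
Step 2: union(7, 11) -> merged; set of 7 now {7, 11}
Step 3: union(5, 8) -> merged; set of 5 now {5, 8}
Step 4: union(11, 12) -> merged; set of 11 now {7, 11, 12}
Step 5: union(9, 2) -> merged; set of 9 now {2, 9}
Step 6: find(5) -> no change; set of 5 is {5, 8}
Step 7: union(0, 7) -> merged; set of 0 now {0, 7, 11, 12}
Step 8: union(11, 10) -> merged; set of 11 now {0, 7, 10, 11, 12}
Step 9: union(10, 4) -> merged; set of 10 now {0, 4, 7, 10, 11, 12}
Step 10: union(11, 13) -> merged; set of 11 now {0, 4, 7, 10, 11, 12, 13}
Step 11: union(7, 11) -> already same set; set of 7 now {0, 4, 7, 10, 11, 12, 13}
Step 12: union(5, 4) -> merged; set of 5 now {0, 4, 5, 7, 8, 10, 11, 12, 13}
Step 13: union(9, 6) -> merged; set of 9 now {2, 6, 9}
Step 14: union(9, 12) -> merged; set of 9 now {0, 2, 4, 5, 6, 7, 8, 9, 10, 11, 12, 13}
Step 15: union(10, 1) -> merged; set of 10 now {0, 1, 2, 4, 5, 6, 7, 8, 9, 10, 11, 12, 13}
Step 16: find(7) -> no change; set of 7 is {0, 1, 2, 4, 5, 6, 7, 8, 9, 10, 11, 12, 13}
Step 17: find(6) -> no change; set of 6 is {0, 1, 2, 4, 5, 6, 7, 8, 9, 10, 11, 12, 13}
Set of 9: {0, 1, 2, 4, 5, 6, 7, 8, 9, 10, 11, 12, 13}; 5 is a member.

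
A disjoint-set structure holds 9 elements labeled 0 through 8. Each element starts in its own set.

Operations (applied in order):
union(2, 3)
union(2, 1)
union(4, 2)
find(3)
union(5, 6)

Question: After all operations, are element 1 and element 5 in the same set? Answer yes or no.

Step 1: union(2, 3) -> merged; set of 2 now {2, 3}
Step 2: union(2, 1) -> merged; set of 2 now {1, 2, 3}
Step 3: union(4, 2) -> merged; set of 4 now {1, 2, 3, 4}
Step 4: find(3) -> no change; set of 3 is {1, 2, 3, 4}
Step 5: union(5, 6) -> merged; set of 5 now {5, 6}
Set of 1: {1, 2, 3, 4}; 5 is not a member.

Answer: no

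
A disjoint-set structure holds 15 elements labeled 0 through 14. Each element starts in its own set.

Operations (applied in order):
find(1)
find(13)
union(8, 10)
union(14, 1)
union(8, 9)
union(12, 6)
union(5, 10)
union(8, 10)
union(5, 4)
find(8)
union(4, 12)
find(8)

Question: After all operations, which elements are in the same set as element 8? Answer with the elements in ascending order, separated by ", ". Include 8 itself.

Answer: 4, 5, 6, 8, 9, 10, 12

Derivation:
Step 1: find(1) -> no change; set of 1 is {1}
Step 2: find(13) -> no change; set of 13 is {13}
Step 3: union(8, 10) -> merged; set of 8 now {8, 10}
Step 4: union(14, 1) -> merged; set of 14 now {1, 14}
Step 5: union(8, 9) -> merged; set of 8 now {8, 9, 10}
Step 6: union(12, 6) -> merged; set of 12 now {6, 12}
Step 7: union(5, 10) -> merged; set of 5 now {5, 8, 9, 10}
Step 8: union(8, 10) -> already same set; set of 8 now {5, 8, 9, 10}
Step 9: union(5, 4) -> merged; set of 5 now {4, 5, 8, 9, 10}
Step 10: find(8) -> no change; set of 8 is {4, 5, 8, 9, 10}
Step 11: union(4, 12) -> merged; set of 4 now {4, 5, 6, 8, 9, 10, 12}
Step 12: find(8) -> no change; set of 8 is {4, 5, 6, 8, 9, 10, 12}
Component of 8: {4, 5, 6, 8, 9, 10, 12}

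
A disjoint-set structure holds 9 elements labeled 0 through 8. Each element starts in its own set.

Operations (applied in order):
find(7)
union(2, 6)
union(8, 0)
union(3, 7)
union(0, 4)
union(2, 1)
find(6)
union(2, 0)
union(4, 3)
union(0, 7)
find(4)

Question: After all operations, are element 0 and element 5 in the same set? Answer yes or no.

Answer: no

Derivation:
Step 1: find(7) -> no change; set of 7 is {7}
Step 2: union(2, 6) -> merged; set of 2 now {2, 6}
Step 3: union(8, 0) -> merged; set of 8 now {0, 8}
Step 4: union(3, 7) -> merged; set of 3 now {3, 7}
Step 5: union(0, 4) -> merged; set of 0 now {0, 4, 8}
Step 6: union(2, 1) -> merged; set of 2 now {1, 2, 6}
Step 7: find(6) -> no change; set of 6 is {1, 2, 6}
Step 8: union(2, 0) -> merged; set of 2 now {0, 1, 2, 4, 6, 8}
Step 9: union(4, 3) -> merged; set of 4 now {0, 1, 2, 3, 4, 6, 7, 8}
Step 10: union(0, 7) -> already same set; set of 0 now {0, 1, 2, 3, 4, 6, 7, 8}
Step 11: find(4) -> no change; set of 4 is {0, 1, 2, 3, 4, 6, 7, 8}
Set of 0: {0, 1, 2, 3, 4, 6, 7, 8}; 5 is not a member.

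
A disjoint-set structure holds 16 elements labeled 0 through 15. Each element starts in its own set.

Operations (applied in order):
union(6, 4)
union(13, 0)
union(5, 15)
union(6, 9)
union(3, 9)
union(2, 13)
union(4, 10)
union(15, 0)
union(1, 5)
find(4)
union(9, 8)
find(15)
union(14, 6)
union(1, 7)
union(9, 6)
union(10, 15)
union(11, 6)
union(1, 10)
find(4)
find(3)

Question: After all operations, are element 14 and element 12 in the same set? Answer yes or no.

Answer: no

Derivation:
Step 1: union(6, 4) -> merged; set of 6 now {4, 6}
Step 2: union(13, 0) -> merged; set of 13 now {0, 13}
Step 3: union(5, 15) -> merged; set of 5 now {5, 15}
Step 4: union(6, 9) -> merged; set of 6 now {4, 6, 9}
Step 5: union(3, 9) -> merged; set of 3 now {3, 4, 6, 9}
Step 6: union(2, 13) -> merged; set of 2 now {0, 2, 13}
Step 7: union(4, 10) -> merged; set of 4 now {3, 4, 6, 9, 10}
Step 8: union(15, 0) -> merged; set of 15 now {0, 2, 5, 13, 15}
Step 9: union(1, 5) -> merged; set of 1 now {0, 1, 2, 5, 13, 15}
Step 10: find(4) -> no change; set of 4 is {3, 4, 6, 9, 10}
Step 11: union(9, 8) -> merged; set of 9 now {3, 4, 6, 8, 9, 10}
Step 12: find(15) -> no change; set of 15 is {0, 1, 2, 5, 13, 15}
Step 13: union(14, 6) -> merged; set of 14 now {3, 4, 6, 8, 9, 10, 14}
Step 14: union(1, 7) -> merged; set of 1 now {0, 1, 2, 5, 7, 13, 15}
Step 15: union(9, 6) -> already same set; set of 9 now {3, 4, 6, 8, 9, 10, 14}
Step 16: union(10, 15) -> merged; set of 10 now {0, 1, 2, 3, 4, 5, 6, 7, 8, 9, 10, 13, 14, 15}
Step 17: union(11, 6) -> merged; set of 11 now {0, 1, 2, 3, 4, 5, 6, 7, 8, 9, 10, 11, 13, 14, 15}
Step 18: union(1, 10) -> already same set; set of 1 now {0, 1, 2, 3, 4, 5, 6, 7, 8, 9, 10, 11, 13, 14, 15}
Step 19: find(4) -> no change; set of 4 is {0, 1, 2, 3, 4, 5, 6, 7, 8, 9, 10, 11, 13, 14, 15}
Step 20: find(3) -> no change; set of 3 is {0, 1, 2, 3, 4, 5, 6, 7, 8, 9, 10, 11, 13, 14, 15}
Set of 14: {0, 1, 2, 3, 4, 5, 6, 7, 8, 9, 10, 11, 13, 14, 15}; 12 is not a member.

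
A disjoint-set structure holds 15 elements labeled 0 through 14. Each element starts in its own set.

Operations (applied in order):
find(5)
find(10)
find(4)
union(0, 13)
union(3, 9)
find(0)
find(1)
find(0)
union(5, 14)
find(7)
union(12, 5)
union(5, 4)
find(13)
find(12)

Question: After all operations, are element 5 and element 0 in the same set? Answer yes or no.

Answer: no

Derivation:
Step 1: find(5) -> no change; set of 5 is {5}
Step 2: find(10) -> no change; set of 10 is {10}
Step 3: find(4) -> no change; set of 4 is {4}
Step 4: union(0, 13) -> merged; set of 0 now {0, 13}
Step 5: union(3, 9) -> merged; set of 3 now {3, 9}
Step 6: find(0) -> no change; set of 0 is {0, 13}
Step 7: find(1) -> no change; set of 1 is {1}
Step 8: find(0) -> no change; set of 0 is {0, 13}
Step 9: union(5, 14) -> merged; set of 5 now {5, 14}
Step 10: find(7) -> no change; set of 7 is {7}
Step 11: union(12, 5) -> merged; set of 12 now {5, 12, 14}
Step 12: union(5, 4) -> merged; set of 5 now {4, 5, 12, 14}
Step 13: find(13) -> no change; set of 13 is {0, 13}
Step 14: find(12) -> no change; set of 12 is {4, 5, 12, 14}
Set of 5: {4, 5, 12, 14}; 0 is not a member.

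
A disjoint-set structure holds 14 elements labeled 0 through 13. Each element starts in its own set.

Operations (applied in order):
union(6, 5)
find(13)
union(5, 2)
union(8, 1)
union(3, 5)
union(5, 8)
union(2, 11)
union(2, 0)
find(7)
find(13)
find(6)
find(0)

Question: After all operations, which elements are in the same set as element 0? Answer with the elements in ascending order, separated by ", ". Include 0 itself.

Answer: 0, 1, 2, 3, 5, 6, 8, 11

Derivation:
Step 1: union(6, 5) -> merged; set of 6 now {5, 6}
Step 2: find(13) -> no change; set of 13 is {13}
Step 3: union(5, 2) -> merged; set of 5 now {2, 5, 6}
Step 4: union(8, 1) -> merged; set of 8 now {1, 8}
Step 5: union(3, 5) -> merged; set of 3 now {2, 3, 5, 6}
Step 6: union(5, 8) -> merged; set of 5 now {1, 2, 3, 5, 6, 8}
Step 7: union(2, 11) -> merged; set of 2 now {1, 2, 3, 5, 6, 8, 11}
Step 8: union(2, 0) -> merged; set of 2 now {0, 1, 2, 3, 5, 6, 8, 11}
Step 9: find(7) -> no change; set of 7 is {7}
Step 10: find(13) -> no change; set of 13 is {13}
Step 11: find(6) -> no change; set of 6 is {0, 1, 2, 3, 5, 6, 8, 11}
Step 12: find(0) -> no change; set of 0 is {0, 1, 2, 3, 5, 6, 8, 11}
Component of 0: {0, 1, 2, 3, 5, 6, 8, 11}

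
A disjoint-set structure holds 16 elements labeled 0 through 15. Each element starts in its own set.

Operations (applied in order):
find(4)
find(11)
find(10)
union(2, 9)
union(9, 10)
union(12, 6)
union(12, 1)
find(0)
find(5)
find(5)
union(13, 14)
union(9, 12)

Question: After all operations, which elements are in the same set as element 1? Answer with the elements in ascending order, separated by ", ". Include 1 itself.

Step 1: find(4) -> no change; set of 4 is {4}
Step 2: find(11) -> no change; set of 11 is {11}
Step 3: find(10) -> no change; set of 10 is {10}
Step 4: union(2, 9) -> merged; set of 2 now {2, 9}
Step 5: union(9, 10) -> merged; set of 9 now {2, 9, 10}
Step 6: union(12, 6) -> merged; set of 12 now {6, 12}
Step 7: union(12, 1) -> merged; set of 12 now {1, 6, 12}
Step 8: find(0) -> no change; set of 0 is {0}
Step 9: find(5) -> no change; set of 5 is {5}
Step 10: find(5) -> no change; set of 5 is {5}
Step 11: union(13, 14) -> merged; set of 13 now {13, 14}
Step 12: union(9, 12) -> merged; set of 9 now {1, 2, 6, 9, 10, 12}
Component of 1: {1, 2, 6, 9, 10, 12}

Answer: 1, 2, 6, 9, 10, 12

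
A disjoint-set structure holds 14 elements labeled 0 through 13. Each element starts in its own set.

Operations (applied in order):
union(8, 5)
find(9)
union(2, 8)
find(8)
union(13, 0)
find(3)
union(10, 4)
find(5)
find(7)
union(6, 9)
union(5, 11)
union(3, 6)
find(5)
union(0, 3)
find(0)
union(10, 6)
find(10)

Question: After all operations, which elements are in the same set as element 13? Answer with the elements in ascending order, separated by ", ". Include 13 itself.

Answer: 0, 3, 4, 6, 9, 10, 13

Derivation:
Step 1: union(8, 5) -> merged; set of 8 now {5, 8}
Step 2: find(9) -> no change; set of 9 is {9}
Step 3: union(2, 8) -> merged; set of 2 now {2, 5, 8}
Step 4: find(8) -> no change; set of 8 is {2, 5, 8}
Step 5: union(13, 0) -> merged; set of 13 now {0, 13}
Step 6: find(3) -> no change; set of 3 is {3}
Step 7: union(10, 4) -> merged; set of 10 now {4, 10}
Step 8: find(5) -> no change; set of 5 is {2, 5, 8}
Step 9: find(7) -> no change; set of 7 is {7}
Step 10: union(6, 9) -> merged; set of 6 now {6, 9}
Step 11: union(5, 11) -> merged; set of 5 now {2, 5, 8, 11}
Step 12: union(3, 6) -> merged; set of 3 now {3, 6, 9}
Step 13: find(5) -> no change; set of 5 is {2, 5, 8, 11}
Step 14: union(0, 3) -> merged; set of 0 now {0, 3, 6, 9, 13}
Step 15: find(0) -> no change; set of 0 is {0, 3, 6, 9, 13}
Step 16: union(10, 6) -> merged; set of 10 now {0, 3, 4, 6, 9, 10, 13}
Step 17: find(10) -> no change; set of 10 is {0, 3, 4, 6, 9, 10, 13}
Component of 13: {0, 3, 4, 6, 9, 10, 13}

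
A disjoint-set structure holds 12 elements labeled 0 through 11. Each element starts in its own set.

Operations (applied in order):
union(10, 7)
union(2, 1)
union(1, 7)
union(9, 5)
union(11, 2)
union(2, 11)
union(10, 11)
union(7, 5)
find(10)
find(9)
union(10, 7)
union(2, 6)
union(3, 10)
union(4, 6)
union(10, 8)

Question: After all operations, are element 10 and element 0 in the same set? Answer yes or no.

Answer: no

Derivation:
Step 1: union(10, 7) -> merged; set of 10 now {7, 10}
Step 2: union(2, 1) -> merged; set of 2 now {1, 2}
Step 3: union(1, 7) -> merged; set of 1 now {1, 2, 7, 10}
Step 4: union(9, 5) -> merged; set of 9 now {5, 9}
Step 5: union(11, 2) -> merged; set of 11 now {1, 2, 7, 10, 11}
Step 6: union(2, 11) -> already same set; set of 2 now {1, 2, 7, 10, 11}
Step 7: union(10, 11) -> already same set; set of 10 now {1, 2, 7, 10, 11}
Step 8: union(7, 5) -> merged; set of 7 now {1, 2, 5, 7, 9, 10, 11}
Step 9: find(10) -> no change; set of 10 is {1, 2, 5, 7, 9, 10, 11}
Step 10: find(9) -> no change; set of 9 is {1, 2, 5, 7, 9, 10, 11}
Step 11: union(10, 7) -> already same set; set of 10 now {1, 2, 5, 7, 9, 10, 11}
Step 12: union(2, 6) -> merged; set of 2 now {1, 2, 5, 6, 7, 9, 10, 11}
Step 13: union(3, 10) -> merged; set of 3 now {1, 2, 3, 5, 6, 7, 9, 10, 11}
Step 14: union(4, 6) -> merged; set of 4 now {1, 2, 3, 4, 5, 6, 7, 9, 10, 11}
Step 15: union(10, 8) -> merged; set of 10 now {1, 2, 3, 4, 5, 6, 7, 8, 9, 10, 11}
Set of 10: {1, 2, 3, 4, 5, 6, 7, 8, 9, 10, 11}; 0 is not a member.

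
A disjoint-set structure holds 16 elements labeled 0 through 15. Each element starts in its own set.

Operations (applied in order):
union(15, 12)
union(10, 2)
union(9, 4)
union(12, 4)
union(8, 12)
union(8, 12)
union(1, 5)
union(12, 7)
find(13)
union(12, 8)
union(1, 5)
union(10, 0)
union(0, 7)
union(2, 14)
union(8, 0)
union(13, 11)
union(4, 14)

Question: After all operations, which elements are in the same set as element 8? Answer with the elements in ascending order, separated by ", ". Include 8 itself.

Answer: 0, 2, 4, 7, 8, 9, 10, 12, 14, 15

Derivation:
Step 1: union(15, 12) -> merged; set of 15 now {12, 15}
Step 2: union(10, 2) -> merged; set of 10 now {2, 10}
Step 3: union(9, 4) -> merged; set of 9 now {4, 9}
Step 4: union(12, 4) -> merged; set of 12 now {4, 9, 12, 15}
Step 5: union(8, 12) -> merged; set of 8 now {4, 8, 9, 12, 15}
Step 6: union(8, 12) -> already same set; set of 8 now {4, 8, 9, 12, 15}
Step 7: union(1, 5) -> merged; set of 1 now {1, 5}
Step 8: union(12, 7) -> merged; set of 12 now {4, 7, 8, 9, 12, 15}
Step 9: find(13) -> no change; set of 13 is {13}
Step 10: union(12, 8) -> already same set; set of 12 now {4, 7, 8, 9, 12, 15}
Step 11: union(1, 5) -> already same set; set of 1 now {1, 5}
Step 12: union(10, 0) -> merged; set of 10 now {0, 2, 10}
Step 13: union(0, 7) -> merged; set of 0 now {0, 2, 4, 7, 8, 9, 10, 12, 15}
Step 14: union(2, 14) -> merged; set of 2 now {0, 2, 4, 7, 8, 9, 10, 12, 14, 15}
Step 15: union(8, 0) -> already same set; set of 8 now {0, 2, 4, 7, 8, 9, 10, 12, 14, 15}
Step 16: union(13, 11) -> merged; set of 13 now {11, 13}
Step 17: union(4, 14) -> already same set; set of 4 now {0, 2, 4, 7, 8, 9, 10, 12, 14, 15}
Component of 8: {0, 2, 4, 7, 8, 9, 10, 12, 14, 15}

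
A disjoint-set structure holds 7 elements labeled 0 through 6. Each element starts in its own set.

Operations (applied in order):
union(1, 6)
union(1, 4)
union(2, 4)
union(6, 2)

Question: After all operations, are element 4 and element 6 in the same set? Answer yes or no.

Answer: yes

Derivation:
Step 1: union(1, 6) -> merged; set of 1 now {1, 6}
Step 2: union(1, 4) -> merged; set of 1 now {1, 4, 6}
Step 3: union(2, 4) -> merged; set of 2 now {1, 2, 4, 6}
Step 4: union(6, 2) -> already same set; set of 6 now {1, 2, 4, 6}
Set of 4: {1, 2, 4, 6}; 6 is a member.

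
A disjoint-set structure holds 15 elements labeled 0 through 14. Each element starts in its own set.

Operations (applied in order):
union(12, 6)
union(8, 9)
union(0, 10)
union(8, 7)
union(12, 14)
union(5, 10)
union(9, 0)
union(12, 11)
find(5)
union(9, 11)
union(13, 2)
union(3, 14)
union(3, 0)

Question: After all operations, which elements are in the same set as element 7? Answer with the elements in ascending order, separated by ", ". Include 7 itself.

Step 1: union(12, 6) -> merged; set of 12 now {6, 12}
Step 2: union(8, 9) -> merged; set of 8 now {8, 9}
Step 3: union(0, 10) -> merged; set of 0 now {0, 10}
Step 4: union(8, 7) -> merged; set of 8 now {7, 8, 9}
Step 5: union(12, 14) -> merged; set of 12 now {6, 12, 14}
Step 6: union(5, 10) -> merged; set of 5 now {0, 5, 10}
Step 7: union(9, 0) -> merged; set of 9 now {0, 5, 7, 8, 9, 10}
Step 8: union(12, 11) -> merged; set of 12 now {6, 11, 12, 14}
Step 9: find(5) -> no change; set of 5 is {0, 5, 7, 8, 9, 10}
Step 10: union(9, 11) -> merged; set of 9 now {0, 5, 6, 7, 8, 9, 10, 11, 12, 14}
Step 11: union(13, 2) -> merged; set of 13 now {2, 13}
Step 12: union(3, 14) -> merged; set of 3 now {0, 3, 5, 6, 7, 8, 9, 10, 11, 12, 14}
Step 13: union(3, 0) -> already same set; set of 3 now {0, 3, 5, 6, 7, 8, 9, 10, 11, 12, 14}
Component of 7: {0, 3, 5, 6, 7, 8, 9, 10, 11, 12, 14}

Answer: 0, 3, 5, 6, 7, 8, 9, 10, 11, 12, 14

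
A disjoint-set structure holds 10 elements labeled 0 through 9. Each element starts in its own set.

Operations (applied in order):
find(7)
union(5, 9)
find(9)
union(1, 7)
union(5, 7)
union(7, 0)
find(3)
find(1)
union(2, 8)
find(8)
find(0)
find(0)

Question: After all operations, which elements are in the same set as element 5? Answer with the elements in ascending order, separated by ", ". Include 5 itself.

Answer: 0, 1, 5, 7, 9

Derivation:
Step 1: find(7) -> no change; set of 7 is {7}
Step 2: union(5, 9) -> merged; set of 5 now {5, 9}
Step 3: find(9) -> no change; set of 9 is {5, 9}
Step 4: union(1, 7) -> merged; set of 1 now {1, 7}
Step 5: union(5, 7) -> merged; set of 5 now {1, 5, 7, 9}
Step 6: union(7, 0) -> merged; set of 7 now {0, 1, 5, 7, 9}
Step 7: find(3) -> no change; set of 3 is {3}
Step 8: find(1) -> no change; set of 1 is {0, 1, 5, 7, 9}
Step 9: union(2, 8) -> merged; set of 2 now {2, 8}
Step 10: find(8) -> no change; set of 8 is {2, 8}
Step 11: find(0) -> no change; set of 0 is {0, 1, 5, 7, 9}
Step 12: find(0) -> no change; set of 0 is {0, 1, 5, 7, 9}
Component of 5: {0, 1, 5, 7, 9}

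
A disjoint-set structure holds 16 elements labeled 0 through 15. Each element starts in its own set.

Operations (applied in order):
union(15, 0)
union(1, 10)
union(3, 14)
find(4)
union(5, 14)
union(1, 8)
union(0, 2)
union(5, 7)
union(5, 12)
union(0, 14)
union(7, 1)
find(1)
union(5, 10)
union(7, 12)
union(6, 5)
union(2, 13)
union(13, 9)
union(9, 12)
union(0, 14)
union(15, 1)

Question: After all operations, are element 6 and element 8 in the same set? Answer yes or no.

Step 1: union(15, 0) -> merged; set of 15 now {0, 15}
Step 2: union(1, 10) -> merged; set of 1 now {1, 10}
Step 3: union(3, 14) -> merged; set of 3 now {3, 14}
Step 4: find(4) -> no change; set of 4 is {4}
Step 5: union(5, 14) -> merged; set of 5 now {3, 5, 14}
Step 6: union(1, 8) -> merged; set of 1 now {1, 8, 10}
Step 7: union(0, 2) -> merged; set of 0 now {0, 2, 15}
Step 8: union(5, 7) -> merged; set of 5 now {3, 5, 7, 14}
Step 9: union(5, 12) -> merged; set of 5 now {3, 5, 7, 12, 14}
Step 10: union(0, 14) -> merged; set of 0 now {0, 2, 3, 5, 7, 12, 14, 15}
Step 11: union(7, 1) -> merged; set of 7 now {0, 1, 2, 3, 5, 7, 8, 10, 12, 14, 15}
Step 12: find(1) -> no change; set of 1 is {0, 1, 2, 3, 5, 7, 8, 10, 12, 14, 15}
Step 13: union(5, 10) -> already same set; set of 5 now {0, 1, 2, 3, 5, 7, 8, 10, 12, 14, 15}
Step 14: union(7, 12) -> already same set; set of 7 now {0, 1, 2, 3, 5, 7, 8, 10, 12, 14, 15}
Step 15: union(6, 5) -> merged; set of 6 now {0, 1, 2, 3, 5, 6, 7, 8, 10, 12, 14, 15}
Step 16: union(2, 13) -> merged; set of 2 now {0, 1, 2, 3, 5, 6, 7, 8, 10, 12, 13, 14, 15}
Step 17: union(13, 9) -> merged; set of 13 now {0, 1, 2, 3, 5, 6, 7, 8, 9, 10, 12, 13, 14, 15}
Step 18: union(9, 12) -> already same set; set of 9 now {0, 1, 2, 3, 5, 6, 7, 8, 9, 10, 12, 13, 14, 15}
Step 19: union(0, 14) -> already same set; set of 0 now {0, 1, 2, 3, 5, 6, 7, 8, 9, 10, 12, 13, 14, 15}
Step 20: union(15, 1) -> already same set; set of 15 now {0, 1, 2, 3, 5, 6, 7, 8, 9, 10, 12, 13, 14, 15}
Set of 6: {0, 1, 2, 3, 5, 6, 7, 8, 9, 10, 12, 13, 14, 15}; 8 is a member.

Answer: yes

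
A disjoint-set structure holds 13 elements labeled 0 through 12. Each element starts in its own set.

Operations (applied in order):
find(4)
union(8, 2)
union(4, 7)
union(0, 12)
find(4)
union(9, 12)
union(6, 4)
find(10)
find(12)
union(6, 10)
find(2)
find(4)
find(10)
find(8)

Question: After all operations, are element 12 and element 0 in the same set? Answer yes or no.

Step 1: find(4) -> no change; set of 4 is {4}
Step 2: union(8, 2) -> merged; set of 8 now {2, 8}
Step 3: union(4, 7) -> merged; set of 4 now {4, 7}
Step 4: union(0, 12) -> merged; set of 0 now {0, 12}
Step 5: find(4) -> no change; set of 4 is {4, 7}
Step 6: union(9, 12) -> merged; set of 9 now {0, 9, 12}
Step 7: union(6, 4) -> merged; set of 6 now {4, 6, 7}
Step 8: find(10) -> no change; set of 10 is {10}
Step 9: find(12) -> no change; set of 12 is {0, 9, 12}
Step 10: union(6, 10) -> merged; set of 6 now {4, 6, 7, 10}
Step 11: find(2) -> no change; set of 2 is {2, 8}
Step 12: find(4) -> no change; set of 4 is {4, 6, 7, 10}
Step 13: find(10) -> no change; set of 10 is {4, 6, 7, 10}
Step 14: find(8) -> no change; set of 8 is {2, 8}
Set of 12: {0, 9, 12}; 0 is a member.

Answer: yes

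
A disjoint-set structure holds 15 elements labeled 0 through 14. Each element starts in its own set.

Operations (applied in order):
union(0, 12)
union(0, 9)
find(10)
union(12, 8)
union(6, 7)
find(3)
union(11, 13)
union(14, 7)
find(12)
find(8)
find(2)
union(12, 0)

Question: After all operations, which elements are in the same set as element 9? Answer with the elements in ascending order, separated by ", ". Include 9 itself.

Answer: 0, 8, 9, 12

Derivation:
Step 1: union(0, 12) -> merged; set of 0 now {0, 12}
Step 2: union(0, 9) -> merged; set of 0 now {0, 9, 12}
Step 3: find(10) -> no change; set of 10 is {10}
Step 4: union(12, 8) -> merged; set of 12 now {0, 8, 9, 12}
Step 5: union(6, 7) -> merged; set of 6 now {6, 7}
Step 6: find(3) -> no change; set of 3 is {3}
Step 7: union(11, 13) -> merged; set of 11 now {11, 13}
Step 8: union(14, 7) -> merged; set of 14 now {6, 7, 14}
Step 9: find(12) -> no change; set of 12 is {0, 8, 9, 12}
Step 10: find(8) -> no change; set of 8 is {0, 8, 9, 12}
Step 11: find(2) -> no change; set of 2 is {2}
Step 12: union(12, 0) -> already same set; set of 12 now {0, 8, 9, 12}
Component of 9: {0, 8, 9, 12}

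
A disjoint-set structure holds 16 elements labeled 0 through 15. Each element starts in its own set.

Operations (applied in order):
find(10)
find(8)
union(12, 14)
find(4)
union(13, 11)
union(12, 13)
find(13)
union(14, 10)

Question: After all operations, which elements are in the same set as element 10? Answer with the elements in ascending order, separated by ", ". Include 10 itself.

Answer: 10, 11, 12, 13, 14

Derivation:
Step 1: find(10) -> no change; set of 10 is {10}
Step 2: find(8) -> no change; set of 8 is {8}
Step 3: union(12, 14) -> merged; set of 12 now {12, 14}
Step 4: find(4) -> no change; set of 4 is {4}
Step 5: union(13, 11) -> merged; set of 13 now {11, 13}
Step 6: union(12, 13) -> merged; set of 12 now {11, 12, 13, 14}
Step 7: find(13) -> no change; set of 13 is {11, 12, 13, 14}
Step 8: union(14, 10) -> merged; set of 14 now {10, 11, 12, 13, 14}
Component of 10: {10, 11, 12, 13, 14}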